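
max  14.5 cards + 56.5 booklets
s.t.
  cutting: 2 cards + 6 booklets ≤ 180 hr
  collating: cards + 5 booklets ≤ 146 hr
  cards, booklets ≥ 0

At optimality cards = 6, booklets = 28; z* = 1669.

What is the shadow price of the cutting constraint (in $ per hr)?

4

At the optimum: cutting uses 180 of 180 (binding); collating uses 146 of 146 (binding).
From A_Bᵀ y = c: 2·y_cutting + 1·y_collating = 14.5; 6·y_cutting + 5·y_collating = 56.5.
This yields shadow prices y_cutting = 4, y_collating = 6.5.
Shadow price of cutting = 4.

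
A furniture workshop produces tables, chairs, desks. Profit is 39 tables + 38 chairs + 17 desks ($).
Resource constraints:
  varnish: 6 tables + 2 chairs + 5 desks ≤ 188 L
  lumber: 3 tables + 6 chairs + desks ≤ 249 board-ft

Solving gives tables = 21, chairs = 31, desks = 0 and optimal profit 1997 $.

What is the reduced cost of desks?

Check each constraint at x*: varnish 188/188 (tight); lumber 249/249 (tight).
The binding rows give the dual system: 6·y_varnish + 3·y_lumber = 39 and 2·y_varnish + 6·y_lumber = 38.
Solving: y_varnish = 4, y_lumber = 5.
Reduced cost of desks: c₃ − yᵀa₃ = 17 − (4·5 + 5·1) = 17 − 25 = -8.

-8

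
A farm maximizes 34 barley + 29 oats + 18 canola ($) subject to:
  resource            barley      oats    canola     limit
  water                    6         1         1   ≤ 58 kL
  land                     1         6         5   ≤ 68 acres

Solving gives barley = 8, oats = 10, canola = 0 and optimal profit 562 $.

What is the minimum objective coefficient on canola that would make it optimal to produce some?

25

At the optimum: water uses 58 of 58 (binding); land uses 68 of 68 (binding).
Dual feasibility on the basic columns requires 6·y_water + 1·y_land = 34, 1·y_water + 6·y_land = 29.
This yields shadow prices y_water = 5, y_land = 4.
canola enters the basis when its profit ≥ yᵀa₃ = 5·1 + 4·5 = 25.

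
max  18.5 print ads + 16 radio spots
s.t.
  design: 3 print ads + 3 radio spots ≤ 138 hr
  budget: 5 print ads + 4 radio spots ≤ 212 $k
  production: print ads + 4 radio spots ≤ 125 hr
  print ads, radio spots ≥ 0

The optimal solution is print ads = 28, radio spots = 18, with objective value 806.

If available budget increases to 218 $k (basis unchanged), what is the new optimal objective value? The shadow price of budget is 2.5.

Δb = 6, so new z* = 806 + (2.5)·(6) = 806 + 15 = 821.

821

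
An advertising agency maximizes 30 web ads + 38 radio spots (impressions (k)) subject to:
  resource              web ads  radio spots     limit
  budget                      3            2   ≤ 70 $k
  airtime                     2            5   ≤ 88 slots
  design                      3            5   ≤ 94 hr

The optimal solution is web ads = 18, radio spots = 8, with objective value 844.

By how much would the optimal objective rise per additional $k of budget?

4

At the optimum: budget uses 70 of 70 (binding); airtime uses 76 of 88 (slack = 12); design uses 94 of 94 (binding).
Since airtime is not tight, its dual is 0.
Dual feasibility on the basic columns requires 3·y_budget + 3·y_design = 30, 2·y_budget + 5·y_design = 38.
Solving: y_budget = 4, y_design = 6.
Shadow price of budget = 4.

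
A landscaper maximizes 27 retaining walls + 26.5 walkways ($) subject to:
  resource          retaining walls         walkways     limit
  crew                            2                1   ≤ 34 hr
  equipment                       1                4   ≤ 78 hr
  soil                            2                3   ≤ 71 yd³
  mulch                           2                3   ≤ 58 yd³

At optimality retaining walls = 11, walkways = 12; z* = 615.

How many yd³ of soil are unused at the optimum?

13

soil used = 2·11 + 3·12 = 58; slack = 71 − 58 = 13.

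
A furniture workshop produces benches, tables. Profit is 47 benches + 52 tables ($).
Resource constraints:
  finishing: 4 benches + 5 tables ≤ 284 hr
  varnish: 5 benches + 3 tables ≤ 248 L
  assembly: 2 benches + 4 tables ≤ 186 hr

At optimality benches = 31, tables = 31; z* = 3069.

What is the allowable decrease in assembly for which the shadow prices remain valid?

86.8

Binding constraints: varnish, assembly. The basis is B = [[5,3],[2,4]] with det 14.
Per unit decrease in assembly, x* moves by d = (0.2143, -0.3571).
The basis stays optimal until tables reaches 0; allowable decrease = 86.8 hr.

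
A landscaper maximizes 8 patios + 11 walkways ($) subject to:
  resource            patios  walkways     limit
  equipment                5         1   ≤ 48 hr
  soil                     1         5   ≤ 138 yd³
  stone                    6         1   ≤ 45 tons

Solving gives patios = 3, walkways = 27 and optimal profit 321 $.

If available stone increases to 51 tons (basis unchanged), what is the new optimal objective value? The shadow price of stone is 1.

Δb = 6, so new z* = 321 + (1)·(6) = 321 + 6 = 327.

327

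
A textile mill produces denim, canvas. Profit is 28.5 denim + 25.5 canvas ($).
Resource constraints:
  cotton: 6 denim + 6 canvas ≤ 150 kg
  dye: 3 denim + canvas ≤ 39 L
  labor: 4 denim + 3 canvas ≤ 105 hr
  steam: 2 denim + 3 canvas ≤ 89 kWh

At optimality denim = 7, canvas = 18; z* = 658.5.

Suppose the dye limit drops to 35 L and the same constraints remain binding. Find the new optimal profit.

652.5

Check each constraint at x*: cotton 150/150 (tight); dye 39/39 (tight); labor 82/105 (slack 23); steam 68/89 (slack 21).
Slack constraints have shadow price 0 (complementary slackness).
From A_Bᵀ y = c: 6·y_cotton + 3·y_dye = 28.5; 6·y_cotton + 1·y_dye = 25.5.
Solving: y_cotton = 4, y_dye = 1.5.
Δz = y_dye·Δb = 1.5 × (-4) = -6, so new z* = 658.5 − 6 = 652.5.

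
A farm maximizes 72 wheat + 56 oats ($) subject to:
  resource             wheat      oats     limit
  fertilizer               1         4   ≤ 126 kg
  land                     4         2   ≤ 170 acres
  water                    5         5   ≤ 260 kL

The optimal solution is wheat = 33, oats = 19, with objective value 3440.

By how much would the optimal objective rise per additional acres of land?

8

Check each constraint at x*: fertilizer 109/126 (slack 17); land 170/170 (tight); water 260/260 (tight).
Since fertilizer is not tight, its dual is 0.
The binding rows give the dual system: 4·y_land + 5·y_water = 72 and 2·y_land + 5·y_water = 56.
This yields shadow prices y_land = 8, y_water = 8.
Shadow price of land = 8.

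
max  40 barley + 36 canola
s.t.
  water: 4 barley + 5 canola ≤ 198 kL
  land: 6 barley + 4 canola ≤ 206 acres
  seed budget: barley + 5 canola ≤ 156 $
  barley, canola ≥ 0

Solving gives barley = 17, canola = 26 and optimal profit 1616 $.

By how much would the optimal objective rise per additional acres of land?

4

Binding: water and land. Non-binding: seed budget (9 unused).
Slack constraints have shadow price 0 (complementary slackness).
The binding rows give the dual system: 4·y_water + 6·y_land = 40 and 5·y_water + 4·y_land = 36.
Solving: y_water = 4, y_land = 4.
Shadow price of land = 4.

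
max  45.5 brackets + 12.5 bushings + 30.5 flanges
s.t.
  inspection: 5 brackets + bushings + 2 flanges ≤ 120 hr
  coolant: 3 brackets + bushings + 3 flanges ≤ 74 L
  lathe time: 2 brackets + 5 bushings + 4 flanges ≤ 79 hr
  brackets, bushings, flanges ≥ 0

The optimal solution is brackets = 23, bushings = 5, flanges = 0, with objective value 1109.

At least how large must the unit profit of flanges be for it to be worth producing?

Binding: inspection and coolant. Non-binding: lathe time (8 unused).
By complementary slackness, y = 0 for the non-binding constraint.
From A_Bᵀ y = c: 5·y_inspection + 3·y_coolant = 45.5; 1·y_inspection + 1·y_coolant = 12.5.
Solving: y_inspection = 4, y_coolant = 8.5.
flanges enters the basis when its profit ≥ yᵀa₃ = 4·2 + 8.5·3 = 33.5.

33.5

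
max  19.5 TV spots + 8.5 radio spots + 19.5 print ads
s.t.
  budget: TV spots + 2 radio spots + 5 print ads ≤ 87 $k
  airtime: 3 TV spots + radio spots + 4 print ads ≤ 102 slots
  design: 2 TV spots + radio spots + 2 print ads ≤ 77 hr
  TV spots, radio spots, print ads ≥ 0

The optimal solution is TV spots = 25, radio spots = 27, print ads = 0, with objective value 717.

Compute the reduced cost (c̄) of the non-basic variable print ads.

Binding: airtime and design. Non-binding: budget (8 unused).
Since budget is not tight, its dual is 0.
From A_Bᵀ y = c: 3·y_airtime + 2·y_design = 19.5; 1·y_airtime + 1·y_design = 8.5.
Solving: y_airtime = 2.5, y_design = 6.
Reduced cost of print ads: c₃ − yᵀa₃ = 19.5 − (2.5·4 + 6·2) = 19.5 − 22 = -2.5.

-2.5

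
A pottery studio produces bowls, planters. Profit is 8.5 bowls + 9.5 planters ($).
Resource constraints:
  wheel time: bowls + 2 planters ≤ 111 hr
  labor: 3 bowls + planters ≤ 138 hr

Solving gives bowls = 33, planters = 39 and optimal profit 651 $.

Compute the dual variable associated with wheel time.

Check each constraint at x*: wheel time 111/111 (tight); labor 138/138 (tight).
From A_Bᵀ y = c: 1·y_wheel time + 3·y_labor = 8.5; 2·y_wheel time + 1·y_labor = 9.5.
Solving: y_wheel time = 4, y_labor = 1.5.
Shadow price of wheel time = 4.

4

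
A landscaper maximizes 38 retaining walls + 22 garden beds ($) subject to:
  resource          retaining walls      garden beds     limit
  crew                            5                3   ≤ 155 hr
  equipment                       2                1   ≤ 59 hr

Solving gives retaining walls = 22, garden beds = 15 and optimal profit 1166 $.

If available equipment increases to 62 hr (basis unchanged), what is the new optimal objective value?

Both crew and equipment are binding at x*.
From A_Bᵀ y = c: 5·y_crew + 2·y_equipment = 38; 3·y_crew + 1·y_equipment = 22.
This yields shadow prices y_crew = 6, y_equipment = 4.
Δz = y_equipment·Δb = 4 × (3) = 12, so new z* = 1166 + 12 = 1178.

1178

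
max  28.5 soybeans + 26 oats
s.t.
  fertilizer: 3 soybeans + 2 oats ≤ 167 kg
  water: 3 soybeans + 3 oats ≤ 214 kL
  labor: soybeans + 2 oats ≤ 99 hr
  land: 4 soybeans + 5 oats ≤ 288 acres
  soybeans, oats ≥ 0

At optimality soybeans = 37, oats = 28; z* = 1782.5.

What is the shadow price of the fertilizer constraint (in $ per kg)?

Check each constraint at x*: fertilizer 167/167 (tight); water 195/214 (slack 19); labor 93/99 (slack 6); land 288/288 (tight).
By complementary slackness, y = 0 for the non-binding constraints.
Dual feasibility on the basic columns requires 3·y_fertilizer + 4·y_land = 28.5, 2·y_fertilizer + 5·y_land = 26.
Solving: y_fertilizer = 5.5, y_land = 3.
Shadow price of fertilizer = 5.5.

5.5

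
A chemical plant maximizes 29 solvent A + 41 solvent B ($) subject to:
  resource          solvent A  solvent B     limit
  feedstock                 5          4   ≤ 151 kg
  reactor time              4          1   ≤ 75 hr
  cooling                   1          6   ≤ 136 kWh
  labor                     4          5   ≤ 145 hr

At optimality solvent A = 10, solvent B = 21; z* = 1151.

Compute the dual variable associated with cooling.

1

Check each constraint at x*: feedstock 134/151 (slack 17); reactor time 61/75 (slack 14); cooling 136/136 (tight); labor 145/145 (tight).
Since feedstock, reactor time are not tight, their duals are 0.
The binding rows give the dual system: 1·y_cooling + 4·y_labor = 29 and 6·y_cooling + 5·y_labor = 41.
→ y_cooling = 1 and y_labor = 7.
Shadow price of cooling = 1.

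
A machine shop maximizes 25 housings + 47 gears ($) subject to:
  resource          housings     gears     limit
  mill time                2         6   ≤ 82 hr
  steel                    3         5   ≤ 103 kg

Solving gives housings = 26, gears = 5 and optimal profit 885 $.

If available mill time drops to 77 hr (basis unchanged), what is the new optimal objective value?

Check each constraint at x*: mill time 82/82 (tight); steel 103/103 (tight).
Dual feasibility on the basic columns requires 2·y_mill time + 3·y_steel = 25, 6·y_mill time + 5·y_steel = 47.
Solving: y_mill time = 2, y_steel = 7.
Δz = y_mill time·Δb = 2 × (-5) = -10, so new z* = 885 − 10 = 875.

875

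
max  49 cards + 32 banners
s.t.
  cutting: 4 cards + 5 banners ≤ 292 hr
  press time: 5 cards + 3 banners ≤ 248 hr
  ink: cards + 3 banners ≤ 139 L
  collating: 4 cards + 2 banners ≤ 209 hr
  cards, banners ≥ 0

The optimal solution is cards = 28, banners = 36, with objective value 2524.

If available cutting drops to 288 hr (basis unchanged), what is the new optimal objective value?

2520

Check each constraint at x*: cutting 292/292 (tight); press time 248/248 (tight); ink 136/139 (slack 3); collating 184/209 (slack 25).
Slack constraints have shadow price 0 (complementary slackness).
The binding rows give the dual system: 4·y_cutting + 5·y_press time = 49 and 5·y_cutting + 3·y_press time = 32.
→ y_cutting = 1 and y_press time = 9.
Δz = y_cutting·Δb = 1 × (-4) = -4, so new z* = 2524 − 4 = 2520.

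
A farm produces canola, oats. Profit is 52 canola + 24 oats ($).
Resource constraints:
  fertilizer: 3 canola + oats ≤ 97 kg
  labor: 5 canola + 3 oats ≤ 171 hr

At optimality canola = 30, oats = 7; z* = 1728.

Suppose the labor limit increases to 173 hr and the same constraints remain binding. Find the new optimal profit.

Both fertilizer and labor are binding at x*.
Dual feasibility on the basic columns requires 3·y_fertilizer + 5·y_labor = 52, 1·y_fertilizer + 3·y_labor = 24.
Solving: y_fertilizer = 9, y_labor = 5.
Δz = y_labor·Δb = 5 × (2) = 10, so new z* = 1728 + 10 = 1738.

1738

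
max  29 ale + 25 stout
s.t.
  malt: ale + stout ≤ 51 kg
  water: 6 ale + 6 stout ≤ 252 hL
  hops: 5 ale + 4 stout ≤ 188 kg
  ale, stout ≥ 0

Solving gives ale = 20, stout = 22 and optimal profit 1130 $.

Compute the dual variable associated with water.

1.5

At the optimum: malt uses 42 of 51 (slack = 9); water uses 252 of 252 (binding); hops uses 188 of 188 (binding).
Since malt is not tight, its dual is 0.
The binding rows give the dual system: 6·y_water + 5·y_hops = 29 and 6·y_water + 4·y_hops = 25.
Solving: y_water = 1.5, y_hops = 4.
Shadow price of water = 1.5.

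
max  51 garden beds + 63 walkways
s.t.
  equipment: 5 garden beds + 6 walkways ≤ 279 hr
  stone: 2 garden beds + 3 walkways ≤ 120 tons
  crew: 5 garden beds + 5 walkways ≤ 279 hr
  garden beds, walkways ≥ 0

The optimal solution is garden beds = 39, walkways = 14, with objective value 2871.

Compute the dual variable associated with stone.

3

At the optimum: equipment uses 279 of 279 (binding); stone uses 120 of 120 (binding); crew uses 265 of 279 (slack = 14).
By complementary slackness, y = 0 for the non-binding constraint.
From A_Bᵀ y = c: 5·y_equipment + 2·y_stone = 51; 6·y_equipment + 3·y_stone = 63.
→ y_equipment = 9 and y_stone = 3.
Shadow price of stone = 3.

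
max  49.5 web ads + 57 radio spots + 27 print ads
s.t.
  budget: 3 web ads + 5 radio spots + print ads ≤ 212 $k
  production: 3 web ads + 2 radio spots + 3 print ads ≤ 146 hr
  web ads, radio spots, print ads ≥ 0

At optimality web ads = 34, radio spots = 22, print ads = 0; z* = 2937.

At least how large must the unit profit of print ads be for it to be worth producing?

Both budget and production are binding at x*.
From A_Bᵀ y = c: 3·y_budget + 3·y_production = 49.5; 5·y_budget + 2·y_production = 57.
This yields shadow prices y_budget = 8, y_production = 8.5.
print ads enters the basis when its profit ≥ yᵀa₃ = 8·1 + 8.5·3 = 33.5.

33.5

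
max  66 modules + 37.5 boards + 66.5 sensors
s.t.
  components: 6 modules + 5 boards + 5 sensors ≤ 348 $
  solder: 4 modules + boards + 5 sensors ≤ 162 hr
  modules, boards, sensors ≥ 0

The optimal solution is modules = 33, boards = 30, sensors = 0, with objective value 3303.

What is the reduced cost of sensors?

-1

At the optimum: components uses 348 of 348 (binding); solder uses 162 of 162 (binding).
The binding rows give the dual system: 6·y_components + 4·y_solder = 66 and 5·y_components + 1·y_solder = 37.5.
Solving: y_components = 6, y_solder = 7.5.
Reduced cost of sensors: c₃ − yᵀa₃ = 66.5 − (6·5 + 7.5·5) = 66.5 − 67.5 = -1.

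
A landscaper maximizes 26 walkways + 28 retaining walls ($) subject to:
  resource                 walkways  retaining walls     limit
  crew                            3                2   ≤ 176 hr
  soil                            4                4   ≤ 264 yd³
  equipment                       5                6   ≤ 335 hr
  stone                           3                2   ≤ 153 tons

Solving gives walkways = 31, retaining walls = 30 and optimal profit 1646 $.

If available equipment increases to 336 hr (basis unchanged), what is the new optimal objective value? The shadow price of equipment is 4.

Δb = 1, so new z* = 1646 + (4)·(1) = 1646 + 4 = 1650.

1650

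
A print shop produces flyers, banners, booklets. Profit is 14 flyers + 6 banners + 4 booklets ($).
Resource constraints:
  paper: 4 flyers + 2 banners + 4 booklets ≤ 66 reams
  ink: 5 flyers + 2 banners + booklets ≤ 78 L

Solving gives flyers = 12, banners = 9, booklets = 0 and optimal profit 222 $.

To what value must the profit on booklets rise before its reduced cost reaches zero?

At the optimum: paper uses 66 of 66 (binding); ink uses 78 of 78 (binding).
Dual feasibility on the basic columns requires 4·y_paper + 5·y_ink = 14, 2·y_paper + 2·y_ink = 6.
→ y_paper = 1 and y_ink = 2.
booklets enters the basis when its profit ≥ yᵀa₃ = 1·4 + 2·1 = 6.

6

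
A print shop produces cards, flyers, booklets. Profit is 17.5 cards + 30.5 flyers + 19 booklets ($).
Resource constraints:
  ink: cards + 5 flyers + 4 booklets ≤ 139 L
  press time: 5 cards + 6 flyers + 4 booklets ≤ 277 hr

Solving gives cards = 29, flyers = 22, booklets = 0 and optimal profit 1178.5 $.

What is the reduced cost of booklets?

Both ink and press time are binding at x*.
The binding rows give the dual system: 1·y_ink + 5·y_press time = 17.5 and 5·y_ink + 6·y_press time = 30.5.
Solving: y_ink = 2.5, y_press time = 3.
Reduced cost of booklets: c₃ − yᵀa₃ = 19 − (2.5·4 + 3·4) = 19 − 22 = -3.

-3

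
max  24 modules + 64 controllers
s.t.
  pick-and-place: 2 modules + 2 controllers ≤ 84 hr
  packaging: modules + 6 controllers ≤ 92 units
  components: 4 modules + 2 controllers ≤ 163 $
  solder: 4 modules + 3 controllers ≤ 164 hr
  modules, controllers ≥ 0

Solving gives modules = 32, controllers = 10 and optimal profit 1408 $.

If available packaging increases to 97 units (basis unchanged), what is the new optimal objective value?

1448

Check each constraint at x*: pick-and-place 84/84 (tight); packaging 92/92 (tight); components 148/163 (slack 15); solder 158/164 (slack 6).
By complementary slackness, y = 0 for the non-binding constraints.
From A_Bᵀ y = c: 2·y_pick-and-place + 1·y_packaging = 24; 2·y_pick-and-place + 6·y_packaging = 64.
This yields shadow prices y_pick-and-place = 8, y_packaging = 8.
Δz = y_packaging·Δb = 8 × (5) = 40, so new z* = 1408 + 40 = 1448.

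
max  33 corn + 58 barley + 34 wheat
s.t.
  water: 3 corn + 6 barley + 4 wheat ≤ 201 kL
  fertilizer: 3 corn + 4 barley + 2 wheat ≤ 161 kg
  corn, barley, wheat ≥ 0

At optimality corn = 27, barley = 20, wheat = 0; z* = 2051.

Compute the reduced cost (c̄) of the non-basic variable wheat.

At the optimum: water uses 201 of 201 (binding); fertilizer uses 161 of 161 (binding).
From A_Bᵀ y = c: 3·y_water + 3·y_fertilizer = 33; 6·y_water + 4·y_fertilizer = 58.
→ y_water = 7 and y_fertilizer = 4.
Reduced cost of wheat: c₃ − yᵀa₃ = 34 − (7·4 + 4·2) = 34 − 36 = -2.

-2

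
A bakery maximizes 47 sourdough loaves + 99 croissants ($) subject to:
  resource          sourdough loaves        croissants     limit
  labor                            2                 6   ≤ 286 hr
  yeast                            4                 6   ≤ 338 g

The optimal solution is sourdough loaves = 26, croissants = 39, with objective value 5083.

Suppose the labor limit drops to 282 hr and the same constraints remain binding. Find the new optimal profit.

5045

Check each constraint at x*: labor 286/286 (tight); yeast 338/338 (tight).
Dual feasibility on the basic columns requires 2·y_labor + 4·y_yeast = 47, 6·y_labor + 6·y_yeast = 99.
→ y_labor = 9.5 and y_yeast = 7.
Δz = y_labor·Δb = 9.5 × (-4) = -38, so new z* = 5083 − 38 = 5045.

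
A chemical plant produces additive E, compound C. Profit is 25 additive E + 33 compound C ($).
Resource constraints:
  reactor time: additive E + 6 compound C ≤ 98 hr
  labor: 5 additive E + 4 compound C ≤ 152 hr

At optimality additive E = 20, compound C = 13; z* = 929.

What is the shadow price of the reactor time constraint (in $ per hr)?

2.5

Both reactor time and labor are binding at x*.
Dual feasibility on the basic columns requires 1·y_reactor time + 5·y_labor = 25, 6·y_reactor time + 4·y_labor = 33.
→ y_reactor time = 2.5 and y_labor = 4.5.
Shadow price of reactor time = 2.5.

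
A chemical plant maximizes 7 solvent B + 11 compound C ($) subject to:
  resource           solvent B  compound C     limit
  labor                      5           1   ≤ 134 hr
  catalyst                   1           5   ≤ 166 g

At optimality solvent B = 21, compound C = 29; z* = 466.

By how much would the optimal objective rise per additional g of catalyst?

2

Both labor and catalyst are binding at x*.
The binding rows give the dual system: 5·y_labor + 1·y_catalyst = 7 and 1·y_labor + 5·y_catalyst = 11.
Solving: y_labor = 1, y_catalyst = 2.
Shadow price of catalyst = 2.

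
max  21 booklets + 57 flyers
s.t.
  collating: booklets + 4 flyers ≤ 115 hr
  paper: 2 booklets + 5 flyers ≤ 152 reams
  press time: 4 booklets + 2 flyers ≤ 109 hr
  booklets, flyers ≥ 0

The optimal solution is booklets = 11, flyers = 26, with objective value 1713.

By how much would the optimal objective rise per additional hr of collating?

3

Binding: collating and paper. Non-binding: press time (13 unused).
Since press time is not tight, its dual is 0.
The binding rows give the dual system: 1·y_collating + 2·y_paper = 21 and 4·y_collating + 5·y_paper = 57.
→ y_collating = 3 and y_paper = 9.
Shadow price of collating = 3.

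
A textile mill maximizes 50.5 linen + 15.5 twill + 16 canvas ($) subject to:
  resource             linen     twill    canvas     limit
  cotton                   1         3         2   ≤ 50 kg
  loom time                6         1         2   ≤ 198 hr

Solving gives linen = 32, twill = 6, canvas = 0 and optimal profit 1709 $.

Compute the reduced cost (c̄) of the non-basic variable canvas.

-5

Check each constraint at x*: cotton 50/50 (tight); loom time 198/198 (tight).
From A_Bᵀ y = c: 1·y_cotton + 6·y_loom time = 50.5; 3·y_cotton + 1·y_loom time = 15.5.
This yields shadow prices y_cotton = 2.5, y_loom time = 8.
Reduced cost of canvas: c₃ − yᵀa₃ = 16 − (2.5·2 + 8·2) = 16 − 21 = -5.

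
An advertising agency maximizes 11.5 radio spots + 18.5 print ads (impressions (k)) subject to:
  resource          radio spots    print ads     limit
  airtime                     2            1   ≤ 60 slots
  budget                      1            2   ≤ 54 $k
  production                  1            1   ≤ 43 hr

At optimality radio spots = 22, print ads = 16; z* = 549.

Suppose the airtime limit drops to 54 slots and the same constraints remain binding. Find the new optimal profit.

Binding: airtime and budget. Non-binding: production (5 unused).
Slack constraints have shadow price 0 (complementary slackness).
Dual feasibility on the basic columns requires 2·y_airtime + 1·y_budget = 11.5, 1·y_airtime + 2·y_budget = 18.5.
→ y_airtime = 1.5 and y_budget = 8.5.
Δz = y_airtime·Δb = 1.5 × (-6) = -9, so new z* = 549 − 9 = 540.

540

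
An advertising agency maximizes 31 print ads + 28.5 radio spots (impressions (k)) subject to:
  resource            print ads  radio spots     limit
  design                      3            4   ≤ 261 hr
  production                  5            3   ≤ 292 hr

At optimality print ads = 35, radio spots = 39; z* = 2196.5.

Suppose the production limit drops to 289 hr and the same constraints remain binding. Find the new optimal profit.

At the optimum: design uses 261 of 261 (binding); production uses 292 of 292 (binding).
Dual feasibility on the basic columns requires 3·y_design + 5·y_production = 31, 4·y_design + 3·y_production = 28.5.
→ y_design = 4.5 and y_production = 3.5.
Δz = y_production·Δb = 3.5 × (-3) = -10.5, so new z* = 2196.5 − 10.5 = 2186.

2186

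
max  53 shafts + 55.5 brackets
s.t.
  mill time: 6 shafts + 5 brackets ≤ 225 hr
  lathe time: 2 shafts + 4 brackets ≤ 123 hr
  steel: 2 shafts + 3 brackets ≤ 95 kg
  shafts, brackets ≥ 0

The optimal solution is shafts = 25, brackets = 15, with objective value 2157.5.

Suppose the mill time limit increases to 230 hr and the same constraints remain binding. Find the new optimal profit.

2187.5

At the optimum: mill time uses 225 of 225 (binding); lathe time uses 110 of 123 (slack = 13); steel uses 95 of 95 (binding).
By complementary slackness, y = 0 for the non-binding constraint.
From A_Bᵀ y = c: 6·y_mill time + 2·y_steel = 53; 5·y_mill time + 3·y_steel = 55.5.
→ y_mill time = 6 and y_steel = 8.5.
Δz = y_mill time·Δb = 6 × (5) = 30, so new z* = 2157.5 + 30 = 2187.5.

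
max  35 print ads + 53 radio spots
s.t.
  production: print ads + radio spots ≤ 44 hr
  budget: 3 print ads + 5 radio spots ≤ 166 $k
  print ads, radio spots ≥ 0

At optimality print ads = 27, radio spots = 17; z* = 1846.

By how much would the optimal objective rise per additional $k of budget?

9

At the optimum: production uses 44 of 44 (binding); budget uses 166 of 166 (binding).
The binding rows give the dual system: 1·y_production + 3·y_budget = 35 and 1·y_production + 5·y_budget = 53.
→ y_production = 8 and y_budget = 9.
Shadow price of budget = 9.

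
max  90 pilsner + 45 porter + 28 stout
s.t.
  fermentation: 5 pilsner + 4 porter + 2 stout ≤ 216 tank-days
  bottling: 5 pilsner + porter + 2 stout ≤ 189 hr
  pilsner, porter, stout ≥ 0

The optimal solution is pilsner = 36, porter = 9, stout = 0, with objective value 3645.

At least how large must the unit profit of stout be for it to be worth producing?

Check each constraint at x*: fermentation 216/216 (tight); bottling 189/189 (tight).
From A_Bᵀ y = c: 5·y_fermentation + 5·y_bottling = 90; 4·y_fermentation + 1·y_bottling = 45.
→ y_fermentation = 9 and y_bottling = 9.
stout enters the basis when its profit ≥ yᵀa₃ = 9·2 + 9·2 = 36.

36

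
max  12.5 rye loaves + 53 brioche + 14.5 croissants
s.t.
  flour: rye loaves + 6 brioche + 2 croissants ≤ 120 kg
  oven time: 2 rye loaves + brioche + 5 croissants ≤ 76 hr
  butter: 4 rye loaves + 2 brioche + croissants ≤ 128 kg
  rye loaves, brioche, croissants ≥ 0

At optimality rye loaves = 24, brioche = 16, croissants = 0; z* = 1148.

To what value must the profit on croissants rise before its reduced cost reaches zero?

Check each constraint at x*: flour 120/120 (tight); oven time 64/76 (slack 12); butter 128/128 (tight).
Since oven time is not tight, its dual is 0.
The binding rows give the dual system: 1·y_flour + 4·y_butter = 12.5 and 6·y_flour + 2·y_butter = 53.
Solving: y_flour = 8.5, y_butter = 1.
croissants enters the basis when its profit ≥ yᵀa₃ = 8.5·2 + 1·1 = 18.

18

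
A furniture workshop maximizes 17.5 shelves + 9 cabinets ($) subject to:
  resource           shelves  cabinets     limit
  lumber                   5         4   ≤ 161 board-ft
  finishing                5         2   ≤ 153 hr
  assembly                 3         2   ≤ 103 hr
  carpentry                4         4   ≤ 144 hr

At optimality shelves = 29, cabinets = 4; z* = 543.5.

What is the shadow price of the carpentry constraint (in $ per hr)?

Check each constraint at x*: lumber 161/161 (tight); finishing 153/153 (tight); assembly 95/103 (slack 8); carpentry 132/144 (slack 12).
Since assembly, carpentry are not tight, their duals are 0.
From A_Bᵀ y = c: 5·y_lumber + 5·y_finishing = 17.5; 4·y_lumber + 2·y_finishing = 9.
→ y_lumber = 1 and y_finishing = 2.5.
Shadow price of carpentry = 0.

0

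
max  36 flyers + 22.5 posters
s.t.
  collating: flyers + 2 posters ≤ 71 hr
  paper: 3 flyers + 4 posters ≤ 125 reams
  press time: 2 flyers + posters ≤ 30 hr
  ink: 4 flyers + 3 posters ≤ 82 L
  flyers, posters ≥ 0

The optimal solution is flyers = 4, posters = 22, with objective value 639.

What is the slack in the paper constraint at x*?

25

paper used = 3·4 + 4·22 = 100; slack = 125 − 100 = 25.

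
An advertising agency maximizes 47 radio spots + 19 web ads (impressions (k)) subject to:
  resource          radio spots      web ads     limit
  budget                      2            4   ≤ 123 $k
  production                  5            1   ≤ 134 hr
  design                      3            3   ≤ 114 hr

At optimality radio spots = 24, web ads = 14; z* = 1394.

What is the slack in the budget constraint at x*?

budget used = 2·24 + 4·14 = 104; slack = 123 − 104 = 19.

19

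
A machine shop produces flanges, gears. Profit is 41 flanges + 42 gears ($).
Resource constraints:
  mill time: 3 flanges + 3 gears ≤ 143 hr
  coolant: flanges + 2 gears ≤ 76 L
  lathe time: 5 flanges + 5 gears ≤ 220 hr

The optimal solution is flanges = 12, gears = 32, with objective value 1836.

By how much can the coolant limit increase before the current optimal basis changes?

12

Binding constraints: coolant, lathe time. The basis is B = [[1,2],[5,5]] with det -5.
Per unit increase in coolant, x* moves by d = (-1, 1).
The basis stays optimal until flanges reaches 0; allowable increase = 12 L.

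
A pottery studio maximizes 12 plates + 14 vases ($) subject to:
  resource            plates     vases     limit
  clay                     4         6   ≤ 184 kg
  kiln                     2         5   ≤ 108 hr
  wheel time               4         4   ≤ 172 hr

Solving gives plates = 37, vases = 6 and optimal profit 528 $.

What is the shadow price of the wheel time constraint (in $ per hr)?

2

Binding: clay and wheel time. Non-binding: kiln (4 unused).
Slack constraints have shadow price 0 (complementary slackness).
From A_Bᵀ y = c: 4·y_clay + 4·y_wheel time = 12; 6·y_clay + 4·y_wheel time = 14.
Solving: y_clay = 1, y_wheel time = 2.
Shadow price of wheel time = 2.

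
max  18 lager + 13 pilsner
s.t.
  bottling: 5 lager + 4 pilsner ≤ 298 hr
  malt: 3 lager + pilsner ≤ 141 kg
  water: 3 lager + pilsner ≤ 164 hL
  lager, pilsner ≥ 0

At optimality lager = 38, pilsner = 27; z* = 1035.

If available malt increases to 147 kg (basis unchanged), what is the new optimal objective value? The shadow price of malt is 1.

1041

Δb = 6, so new z* = 1035 + (1)·(6) = 1035 + 6 = 1041.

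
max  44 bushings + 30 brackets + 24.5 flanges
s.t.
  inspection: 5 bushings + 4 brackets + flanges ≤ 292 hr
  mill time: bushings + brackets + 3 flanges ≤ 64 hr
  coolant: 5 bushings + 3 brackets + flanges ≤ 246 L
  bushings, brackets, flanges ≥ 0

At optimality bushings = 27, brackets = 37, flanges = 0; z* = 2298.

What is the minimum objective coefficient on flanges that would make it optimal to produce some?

Binding: mill time and coolant. Non-binding: inspection (9 unused).
Since inspection is not tight, its dual is 0.
From A_Bᵀ y = c: 1·y_mill time + 5·y_coolant = 44; 1·y_mill time + 3·y_coolant = 30.
→ y_mill time = 9 and y_coolant = 7.
flanges enters the basis when its profit ≥ yᵀa₃ = 9·3 + 7·1 = 34.

34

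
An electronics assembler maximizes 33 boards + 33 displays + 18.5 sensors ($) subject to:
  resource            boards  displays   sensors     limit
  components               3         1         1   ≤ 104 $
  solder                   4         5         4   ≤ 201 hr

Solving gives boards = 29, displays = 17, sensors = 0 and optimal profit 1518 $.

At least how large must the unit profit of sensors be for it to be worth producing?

27

Both components and solder are binding at x*.
The binding rows give the dual system: 3·y_components + 4·y_solder = 33 and 1·y_components + 5·y_solder = 33.
Solving: y_components = 3, y_solder = 6.
sensors enters the basis when its profit ≥ yᵀa₃ = 3·1 + 6·4 = 27.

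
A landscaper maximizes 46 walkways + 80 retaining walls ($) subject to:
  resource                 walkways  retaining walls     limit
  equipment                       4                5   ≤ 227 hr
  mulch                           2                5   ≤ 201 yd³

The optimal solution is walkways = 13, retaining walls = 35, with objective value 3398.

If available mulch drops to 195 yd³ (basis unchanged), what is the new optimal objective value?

3344

Check each constraint at x*: equipment 227/227 (tight); mulch 201/201 (tight).
From A_Bᵀ y = c: 4·y_equipment + 2·y_mulch = 46; 5·y_equipment + 5·y_mulch = 80.
This yields shadow prices y_equipment = 7, y_mulch = 9.
Δz = y_mulch·Δb = 9 × (-6) = -54, so new z* = 3398 − 54 = 3344.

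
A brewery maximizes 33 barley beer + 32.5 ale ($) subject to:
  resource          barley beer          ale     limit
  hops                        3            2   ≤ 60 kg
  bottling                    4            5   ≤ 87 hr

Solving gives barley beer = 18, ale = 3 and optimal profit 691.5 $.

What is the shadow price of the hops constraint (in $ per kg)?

Check each constraint at x*: hops 60/60 (tight); bottling 87/87 (tight).
From A_Bᵀ y = c: 3·y_hops + 4·y_bottling = 33; 2·y_hops + 5·y_bottling = 32.5.
This yields shadow prices y_hops = 5, y_bottling = 4.5.
Shadow price of hops = 5.

5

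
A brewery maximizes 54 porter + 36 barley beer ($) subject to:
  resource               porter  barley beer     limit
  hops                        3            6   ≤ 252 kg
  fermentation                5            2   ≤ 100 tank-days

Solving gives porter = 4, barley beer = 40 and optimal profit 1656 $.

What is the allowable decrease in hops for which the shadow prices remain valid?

192

Binding constraints: hops, fermentation. The basis is B = [[3,6],[5,2]] with det -24.
Per unit decrease in hops, x* moves by d = (0.0833, -0.2083).
The basis stays optimal until barley beer reaches 0; allowable decrease = 192 kg.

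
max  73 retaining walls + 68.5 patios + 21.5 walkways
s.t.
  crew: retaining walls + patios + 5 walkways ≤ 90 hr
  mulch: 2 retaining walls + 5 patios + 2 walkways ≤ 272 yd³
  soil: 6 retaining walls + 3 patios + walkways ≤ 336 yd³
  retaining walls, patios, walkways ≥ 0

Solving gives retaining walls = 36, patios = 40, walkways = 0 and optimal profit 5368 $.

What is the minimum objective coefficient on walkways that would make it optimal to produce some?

At the optimum: crew uses 76 of 90 (slack = 14); mulch uses 272 of 272 (binding); soil uses 336 of 336 (binding).
By complementary slackness, y = 0 for the non-binding constraint.
The binding rows give the dual system: 2·y_mulch + 6·y_soil = 73 and 5·y_mulch + 3·y_soil = 68.5.
Solving: y_mulch = 8, y_soil = 9.5.
walkways enters the basis when its profit ≥ yᵀa₃ = 8·2 + 9.5·1 = 25.5.

25.5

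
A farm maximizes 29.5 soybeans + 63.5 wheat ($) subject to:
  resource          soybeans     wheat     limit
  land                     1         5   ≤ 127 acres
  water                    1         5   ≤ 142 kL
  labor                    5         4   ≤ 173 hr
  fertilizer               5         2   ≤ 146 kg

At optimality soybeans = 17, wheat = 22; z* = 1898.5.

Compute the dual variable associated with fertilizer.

Binding: land and labor. Non-binding: water (15 unused), fertilizer (17 unused).
By complementary slackness, y = 0 for the non-binding constraints.
From A_Bᵀ y = c: 1·y_land + 5·y_labor = 29.5; 5·y_land + 4·y_labor = 63.5.
This yields shadow prices y_land = 9.5, y_labor = 4.
Shadow price of fertilizer = 0.

0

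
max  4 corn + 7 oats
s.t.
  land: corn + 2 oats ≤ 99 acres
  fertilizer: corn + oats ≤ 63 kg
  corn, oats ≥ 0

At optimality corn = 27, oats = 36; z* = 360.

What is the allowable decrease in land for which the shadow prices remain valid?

Binding constraints: land, fertilizer. The basis is B = [[1,2],[1,1]] with det -1.
Per unit decrease in land, x* moves by d = (1, -1).
The basis stays optimal until oats reaches 0; allowable decrease = 36 acres.

36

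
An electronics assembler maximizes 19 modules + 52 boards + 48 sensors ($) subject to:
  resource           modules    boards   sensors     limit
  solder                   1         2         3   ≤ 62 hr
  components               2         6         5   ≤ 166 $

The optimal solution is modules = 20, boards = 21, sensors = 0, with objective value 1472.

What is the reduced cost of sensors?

Check each constraint at x*: solder 62/62 (tight); components 166/166 (tight).
Dual feasibility on the basic columns requires 1·y_solder + 2·y_components = 19, 2·y_solder + 6·y_components = 52.
This yields shadow prices y_solder = 5, y_components = 7.
Reduced cost of sensors: c₃ − yᵀa₃ = 48 − (5·3 + 7·5) = 48 − 50 = -2.

-2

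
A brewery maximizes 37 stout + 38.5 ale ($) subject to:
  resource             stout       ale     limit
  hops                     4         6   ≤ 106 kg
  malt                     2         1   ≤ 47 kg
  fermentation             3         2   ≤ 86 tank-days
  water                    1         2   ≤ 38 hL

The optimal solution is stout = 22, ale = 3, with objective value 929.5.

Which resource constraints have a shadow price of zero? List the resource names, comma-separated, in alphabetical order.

fermentation, water

hops: 106/106 (binding)
malt: 47/47 (binding)
fermentation: 72/86 (slack 14)
water: 28/38 (slack 10)
By complementary slackness, a constraint with positive slack has shadow price 0 → fermentation, water.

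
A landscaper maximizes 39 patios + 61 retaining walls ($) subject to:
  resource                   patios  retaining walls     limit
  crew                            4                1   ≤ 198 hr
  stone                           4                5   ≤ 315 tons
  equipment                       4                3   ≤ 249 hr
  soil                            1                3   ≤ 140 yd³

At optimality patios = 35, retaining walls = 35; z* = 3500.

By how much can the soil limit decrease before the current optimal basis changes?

Binding constraints: stone, soil. The basis is B = [[4,5],[1,3]] with det 7.
Per unit decrease in soil, x* moves by d = (0.7143, -0.5714).
The basis stays optimal until equipment becomes binding; allowable decrease = 3.5 yd³.

3.5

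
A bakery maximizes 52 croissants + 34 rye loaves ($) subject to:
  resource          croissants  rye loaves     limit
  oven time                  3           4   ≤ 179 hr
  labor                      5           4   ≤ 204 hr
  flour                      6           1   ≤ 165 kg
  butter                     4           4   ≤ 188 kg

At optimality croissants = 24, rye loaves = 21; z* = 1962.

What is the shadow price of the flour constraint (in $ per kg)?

2

Check each constraint at x*: oven time 156/179 (slack 23); labor 204/204 (tight); flour 165/165 (tight); butter 180/188 (slack 8).
Slack constraints have shadow price 0 (complementary slackness).
The binding rows give the dual system: 5·y_labor + 6·y_flour = 52 and 4·y_labor + 1·y_flour = 34.
→ y_labor = 8 and y_flour = 2.
Shadow price of flour = 2.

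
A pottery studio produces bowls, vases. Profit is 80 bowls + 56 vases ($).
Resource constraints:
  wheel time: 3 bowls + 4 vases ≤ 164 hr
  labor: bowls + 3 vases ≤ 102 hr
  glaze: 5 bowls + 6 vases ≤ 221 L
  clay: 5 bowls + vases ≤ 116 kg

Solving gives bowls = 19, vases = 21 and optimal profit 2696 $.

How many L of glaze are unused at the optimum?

0

glaze used = 5·19 + 6·21 = 221; slack = 221 − 221 = 0.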